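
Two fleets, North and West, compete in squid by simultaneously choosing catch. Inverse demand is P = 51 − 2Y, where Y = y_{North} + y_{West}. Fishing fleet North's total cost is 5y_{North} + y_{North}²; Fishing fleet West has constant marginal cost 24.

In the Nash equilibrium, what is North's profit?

126.75

Fishing fleet North's profit: π = y_{North}(51 − 2(y_{North} + y_{West})) − 5y_{North} − y_{North}².
∂π/∂y_{North} = 46 − 6y_{North} − 2y_{West} = 0, so y_{North} = 23/3 − (1/3)y_{West}.
For West: ∂π/∂y_{West} = 27 − 4y_{West} − 2y_{North} = 0 ⇒ y_{West} = 6.75 − 0.5y_{North}.
Plugging y_{West} into North's best response: y_{North} = 23/3 − (1/3)(6.75 − 0.5y_{North}) ⇒ (5/6)y_{North} = 65/12, so y_{North} = 6.5.
Then y_{West} = 6.75 − 0.5·6.5 = 3.5.
Price P = 51 − 2·10 = 31.
North's profit: (31 − 5)·6.5 − (6.5)² = 126.75.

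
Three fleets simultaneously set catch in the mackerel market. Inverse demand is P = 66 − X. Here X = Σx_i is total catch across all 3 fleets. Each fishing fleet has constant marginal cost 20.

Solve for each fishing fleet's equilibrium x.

A representative fishing fleet's profit is π_i = x_i(66 − X) − 20x_i, with X = x_i + Σ_{j≠i} x_j.
First-order condition: 46 − 2x_i − Σ_{j≠i} x_j = 0.
With identical fishing fleets, set every x_j = x: then 46 − 2x − 2x = 0, i.e. x = 46/4 = 11.5.

11.5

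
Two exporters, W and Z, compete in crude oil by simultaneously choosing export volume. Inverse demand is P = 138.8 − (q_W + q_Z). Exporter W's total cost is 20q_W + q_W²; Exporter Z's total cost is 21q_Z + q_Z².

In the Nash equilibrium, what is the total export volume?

Exporter W's profit: π = q_W(138.8 − (q_W + q_Z)) − 20q_W − q_W².
∂π/∂q_W = 118.8 − 4q_W − q_Z = 0, so q_W = 29.7 − 0.25q_Z.
By the same steps for Z: q_Z = 29.45 − 0.25q_W.
Substituting the second reaction function into the first: q_W = 29.7 − 0.25(29.45 − 0.25q_W), which gives 0.9375q_W = 22.3375 ⇒ q_W = 1787/75.
Then q_Z = 29.45 − 0.25·(1787/75) = 1762/75.
Total export volume: 1787/75 + 1762/75 = 47.32.

47.32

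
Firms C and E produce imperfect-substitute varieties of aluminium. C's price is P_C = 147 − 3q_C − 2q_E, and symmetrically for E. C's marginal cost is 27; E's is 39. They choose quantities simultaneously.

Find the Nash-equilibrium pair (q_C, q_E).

Firm C's profit: π = q_C(147 − 3q_C − 2q_E) − 27q_C.
∂π/∂q_C = 120 − 6q_C − 2q_E = 0 ⇒ q_C = 20 − (1/3)q_E.
Similarly q_E = 18 − (1/3)q_C.
Plugging q_E into C's best response: q_C = 20 − (1/3)(18 − (1/3)q_C) ⇒ (8/9)q_C = 14, so q_C = 15.75.
Then q_E = 18 − (1/3)·15.75 = 12.75.

15.75, 12.75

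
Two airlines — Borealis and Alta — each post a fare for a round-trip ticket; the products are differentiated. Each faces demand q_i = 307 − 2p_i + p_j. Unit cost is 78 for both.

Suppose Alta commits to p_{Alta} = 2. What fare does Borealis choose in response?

116.25

Borealis's profit: π = (p_{Borealis} − 78)(307 − 2p_{Borealis} + p_{Alta}).
∂π/∂p_{Borealis} = 463 − 4p_{Borealis} + p_{Alta} = 0 ⇒ p_{Borealis} = 115.75 + 0.25p_{Alta}.
At p_{Alta} = 2: p_{Borealis} = 115.75 + 0.25·2 = 116.25.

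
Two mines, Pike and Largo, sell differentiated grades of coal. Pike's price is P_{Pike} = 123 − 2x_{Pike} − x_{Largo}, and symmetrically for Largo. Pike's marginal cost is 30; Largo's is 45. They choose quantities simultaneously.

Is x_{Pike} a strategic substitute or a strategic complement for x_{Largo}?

strategic substitutes

Mine Pike's profit: π = x_{Pike}(123 − 2x_{Pike} − x_{Largo}) − 30x_{Pike}.
∂π/∂x_{Pike} = 93 − 4x_{Pike} − x_{Largo} = 0 ⇒ x_{Pike} = 23.25 − 0.25x_{Largo}.
The best-response slope dx_{Pike}/dx_{Largo} = −0.25 < 0: the reaction function is downward-sloping, so the choices are strategic substitutes.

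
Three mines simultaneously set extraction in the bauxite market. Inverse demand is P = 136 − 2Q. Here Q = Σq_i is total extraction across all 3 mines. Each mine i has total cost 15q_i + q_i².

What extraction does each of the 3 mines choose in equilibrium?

A representative mine's profit is π_i = q_i(136 − 2Q) − 15q_i − q_i², with Q = q_i + Σ_{j≠i} q_j.
First-order condition: 121 − 6q_i − 2Σ_{j≠i} q_j = 0.
With identical mines, set every q_j = q: then 121 − 6q − 4q = 0, i.e. q = 121/10 = 12.1.

12.1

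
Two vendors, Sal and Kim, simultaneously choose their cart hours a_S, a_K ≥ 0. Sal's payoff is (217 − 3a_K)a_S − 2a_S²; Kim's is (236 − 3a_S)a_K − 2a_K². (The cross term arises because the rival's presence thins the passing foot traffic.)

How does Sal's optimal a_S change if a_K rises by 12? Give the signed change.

Expanding Sal's payoff: 217a_S − 3a_Ka_S − 2a_S².
∂π/∂a_S = 217 − 3a_K − 4a_S = 0, so a_S = 54.25 − 0.75a_K.
The reaction-function slope is −0.75, so a 12-unit rise in a_K moves a_S by −0.75 × 12 = −9. Sal's best response falls — the actions are strategic substitutes.

-9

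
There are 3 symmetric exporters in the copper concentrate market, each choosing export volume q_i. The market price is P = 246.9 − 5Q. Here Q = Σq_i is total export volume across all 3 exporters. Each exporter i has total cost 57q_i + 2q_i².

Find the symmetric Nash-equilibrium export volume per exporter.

A representative exporter's profit is π_i = q_i(246.9 − 5Q) − 57q_i − 2q_i², with Q = q_i + Σ_{j≠i} q_j.
First-order condition: 189.9 − 14q_i − 5Σ_{j≠i} q_j = 0.
With identical exporters, set every q_j = q: then 189.9 − 14q − 10q = 0, i.e. q = 189.9/24 = 7.9125.

7.9125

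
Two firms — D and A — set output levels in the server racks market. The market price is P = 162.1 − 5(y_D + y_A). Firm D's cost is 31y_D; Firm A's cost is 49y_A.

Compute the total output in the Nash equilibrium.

Firm D's profit: π = y_D(162.1 − 5(y_D + y_A)) − 31y_D.
∂π/∂y_D = 131.1 − 10y_D − 5y_A = 0, so y_D = 13.11 − 0.5y_A.
By the same steps for A: y_A = 11.31 − 0.5y_D.
Plugging y_A into D's best response: y_D = 13.11 − 0.5(11.31 − 0.5y_D) ⇒ 0.75y_D = 7.455, so y_D = 9.94.
Then y_A = 11.31 − 0.5·9.94 = 6.34.
Total output: 9.94 + 6.34 = 16.28.

16.28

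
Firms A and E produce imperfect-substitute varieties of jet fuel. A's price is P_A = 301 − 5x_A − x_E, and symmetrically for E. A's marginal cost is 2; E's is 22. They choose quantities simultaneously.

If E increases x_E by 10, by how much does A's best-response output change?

Firm A's profit: π = x_A(301 − 5x_A − x_E) − 2x_A.
∂π/∂x_A = 299 − 10x_A − x_E = 0 ⇒ x_A = 29.9 − 0.1x_E.
The reaction-function slope is −0.1, so a 10-unit rise in x_E moves x_A by −0.1 × 10 = −1. A's best response falls — the actions are strategic substitutes.

-1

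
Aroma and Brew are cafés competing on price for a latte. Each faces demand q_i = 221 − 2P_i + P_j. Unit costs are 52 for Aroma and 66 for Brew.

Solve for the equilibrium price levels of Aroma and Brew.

Aroma's profit: π = (P_{Aroma} − 52)(221 − 2P_{Aroma} + P_{Brew}).
∂π/∂P_{Aroma} = 325 − 4P_{Aroma} + P_{Brew} = 0 ⇒ P_{Aroma} = 81.25 + 0.25P_{Brew}.
Similarly P_{Brew} = 88.25 + 0.25P_{Aroma}.
Plugging P_{Brew} into Aroma's best response: P_{Aroma} = 81.25 + 0.25(88.25 + 0.25P_{Aroma}) ⇒ 0.9375P_{Aroma} = 103.3125, so P_{Aroma} = 110.2.
Then P_{Brew} = 88.25 + 0.25·110.2 = 115.8.

110.2, 115.8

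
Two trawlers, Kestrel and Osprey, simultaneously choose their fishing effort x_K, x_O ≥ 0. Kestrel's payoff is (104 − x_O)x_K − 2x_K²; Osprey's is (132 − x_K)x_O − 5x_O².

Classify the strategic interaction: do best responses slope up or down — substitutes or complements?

Expanding Kestrel's payoff: 104x_K − x_Ox_K − 2x_K².
∂π/∂x_K = 104 − x_O − 4x_K = 0, so x_K = 26 − 0.25x_O.
The best-response slope dx_K/dx_O = −0.25 < 0: the reaction function is downward-sloping, so the choices are strategic substitutes.

strategic substitutes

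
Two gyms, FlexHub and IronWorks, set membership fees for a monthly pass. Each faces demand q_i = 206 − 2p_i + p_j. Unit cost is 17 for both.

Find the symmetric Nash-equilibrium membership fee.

FlexHub's profit: π = (p_{FlexHub} − 17)(206 − 2p_{FlexHub} + p_{IronWorks}).
∂π/∂p_{FlexHub} = 240 − 4p_{FlexHub} + p_{IronWorks} = 0 ⇒ p_{FlexHub} = 60 + 0.25p_{IronWorks}.
Setting p_{FlexHub} = p_{IronWorks} in the reaction function: p_{FlexHub} = 60 + 0.25p_{FlexHub}, so p_{FlexHub} = 60 / 0.75 = 80.

80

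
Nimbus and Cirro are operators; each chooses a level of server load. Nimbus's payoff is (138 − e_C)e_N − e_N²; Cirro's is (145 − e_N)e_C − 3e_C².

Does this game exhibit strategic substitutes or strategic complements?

Expanding Nimbus's payoff: 138e_N − e_Ce_N − e_N².
∂π/∂e_N = 138 − e_C − 2e_N = 0, so e_N = 69 − 0.5e_C.
The best-response slope de_N/de_C = −0.5 < 0: the reaction function is downward-sloping, so the choices are strategic substitutes.

strategic substitutes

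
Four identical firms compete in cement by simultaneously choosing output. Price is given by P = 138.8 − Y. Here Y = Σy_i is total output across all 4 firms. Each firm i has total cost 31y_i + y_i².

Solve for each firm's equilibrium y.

15.4

A representative firm's profit is π_i = y_i(138.8 − Y) − 31y_i − y_i², with Y = y_i + Σ_{j≠i} y_j.
First-order condition: 107.8 − 4y_i − Σ_{j≠i} y_j = 0.
In a symmetric equilibrium every firm chooses the same y, so Σ_{j≠i} y_j = 3y. The condition becomes 107.8 − 7y = 0, giving y = 107.8/7 = 15.4.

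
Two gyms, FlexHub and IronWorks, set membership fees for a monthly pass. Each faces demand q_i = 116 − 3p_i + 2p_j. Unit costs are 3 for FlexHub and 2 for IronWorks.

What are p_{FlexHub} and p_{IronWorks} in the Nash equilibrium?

31.0625, 30.6875

FlexHub's profit: π = (p_{FlexHub} − 3)(116 − 3p_{FlexHub} + 2p_{IronWorks}).
∂π/∂p_{FlexHub} = 125 − 6p_{FlexHub} + 2p_{IronWorks} = 0 ⇒ p_{FlexHub} = 125/6 + (1/3)p_{IronWorks}.
Similarly p_{IronWorks} = 61/3 + (1/3)p_{FlexHub}.
Plugging p_{IronWorks} into FlexHub's best response: p_{FlexHub} = 125/6 + (1/3)(61/3 + (1/3)p_{FlexHub}) ⇒ (8/9)p_{FlexHub} = 497/18, so p_{FlexHub} = 31.0625.
Then p_{IronWorks} = 61/3 + (1/3)·31.0625 = 30.6875.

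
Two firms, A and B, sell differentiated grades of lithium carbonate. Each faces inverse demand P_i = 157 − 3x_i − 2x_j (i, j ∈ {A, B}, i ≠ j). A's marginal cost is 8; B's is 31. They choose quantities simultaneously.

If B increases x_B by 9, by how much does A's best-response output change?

-3

Firm A's profit: π = x_A(157 − 3x_A − 2x_B) − 8x_A.
∂π/∂x_A = 149 − 6x_A − 2x_B = 0 ⇒ x_A = 149/6 − (1/3)x_B.
The reaction-function slope is −1/3, so a 9-unit rise in x_B moves x_A by −1/3 × 9 = −3. A's best response falls — the actions are strategic substitutes.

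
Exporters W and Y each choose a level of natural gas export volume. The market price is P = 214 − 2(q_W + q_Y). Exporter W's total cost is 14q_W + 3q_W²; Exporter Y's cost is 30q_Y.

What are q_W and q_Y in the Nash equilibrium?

12, 40

Exporter W's profit: π = q_W(214 − 2(q_W + q_Y)) − 14q_W − 3q_W².
∂π/∂q_W = 200 − 10q_W − 2q_Y = 0, so q_W = 20 − 0.2q_Y.
For Y: ∂π/∂q_Y = 184 − 4q_Y − 2q_W = 0 ⇒ q_Y = 46 − 0.5q_W.
Solving the two reaction functions simultaneously: (1 − (−0.2)(−0.5))q_W = 20 − 0.2·46, so 0.9q_W = 10.8 and q_W = 12.
Then q_Y = 46 − 0.5·12 = 40.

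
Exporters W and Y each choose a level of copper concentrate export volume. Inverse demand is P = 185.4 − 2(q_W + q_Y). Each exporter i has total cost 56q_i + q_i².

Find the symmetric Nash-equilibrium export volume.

Exporter W's profit: π = q_W(185.4 − 2(q_W + q_Y)) − 56q_W − q_W².
∂π/∂q_W = 129.4 − 6q_W − 2q_Y = 0, so q_W = 647/30 − (1/3)q_Y.
Setting q_W = q_Y in the reaction function: q_W = 647/30 − (1/3)q_W, so q_W = (647/30) / (4/3) = 16.175.

16.175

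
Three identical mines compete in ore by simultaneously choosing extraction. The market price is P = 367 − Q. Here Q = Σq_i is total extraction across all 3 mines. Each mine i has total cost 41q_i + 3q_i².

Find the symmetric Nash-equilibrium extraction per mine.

32.6

A representative mine's profit is π_i = q_i(367 − Q) − 41q_i − 3q_i², with Q = q_i + Σ_{j≠i} q_j.
First-order condition: 326 − 8q_i − Σ_{j≠i} q_j = 0.
Imposing symmetry (q_j = q for all j) turns Σ_{j≠i} q_j into 2q, so 326 = 10q and q = 32.6.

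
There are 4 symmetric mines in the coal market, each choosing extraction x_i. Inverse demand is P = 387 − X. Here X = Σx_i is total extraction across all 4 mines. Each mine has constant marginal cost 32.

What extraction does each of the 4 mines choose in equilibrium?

71

A representative mine's profit is π_i = x_i(387 − X) − 32x_i, with X = x_i + Σ_{j≠i} x_j.
First-order condition: 355 − 2x_i − Σ_{j≠i} x_j = 0.
With identical mines, set every x_j = x: then 355 − 2x − 3x = 0, i.e. x = 355/5 = 71.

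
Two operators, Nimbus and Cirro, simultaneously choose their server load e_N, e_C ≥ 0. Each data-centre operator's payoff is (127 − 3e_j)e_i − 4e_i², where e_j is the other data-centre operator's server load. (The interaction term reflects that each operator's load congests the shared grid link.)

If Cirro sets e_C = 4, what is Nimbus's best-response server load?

14.375

Nimbus's payoff is (127 − 3e_C)e_N − 4e_N².
∂π/∂e_N = 127 − 3e_C − 8e_N = 0, so e_N = 15.875 − 0.375e_C.
At e_C = 4: e_N = 15.875 − 0.375·4 = 14.375.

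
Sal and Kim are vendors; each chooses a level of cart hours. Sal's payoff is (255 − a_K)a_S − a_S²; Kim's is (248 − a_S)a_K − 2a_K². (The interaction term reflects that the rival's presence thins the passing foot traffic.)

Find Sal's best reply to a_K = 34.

110.5

Expanding Sal's payoff: 255a_S − a_Ka_S − a_S².
∂π/∂a_S = 255 − a_K − 2a_S = 0, so a_S = 127.5 − 0.5a_K.
At a_K = 34: a_S = 127.5 − 0.5·34 = 110.5.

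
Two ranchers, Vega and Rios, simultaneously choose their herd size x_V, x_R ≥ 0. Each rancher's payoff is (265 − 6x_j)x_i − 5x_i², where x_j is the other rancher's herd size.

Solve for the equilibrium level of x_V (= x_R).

16.5625

Vega's payoff is (265 − 6x_R)x_V − 5x_V².
∂π/∂x_V = 265 − 6x_R − 10x_V = 0, so x_V = 26.5 − 0.6x_R.
Setting x_V = x_R in the reaction function: x_V = 26.5 − 0.6x_V, so x_V = 26.5 / 1.6 = 16.5625.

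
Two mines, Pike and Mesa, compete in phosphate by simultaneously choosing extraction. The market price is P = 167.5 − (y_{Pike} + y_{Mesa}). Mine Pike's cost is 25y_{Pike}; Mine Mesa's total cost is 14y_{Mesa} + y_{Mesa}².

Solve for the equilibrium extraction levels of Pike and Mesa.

Mine Pike's profit: π = y_{Pike}(167.5 − (y_{Pike} + y_{Mesa})) − 25y_{Pike}.
∂π/∂y_{Pike} = 142.5 − 2y_{Pike} − y_{Mesa} = 0, so y_{Pike} = 71.25 − 0.5y_{Mesa}.
For Mesa: ∂π/∂y_{Mesa} = 153.5 − 4y_{Mesa} − y_{Pike} = 0 ⇒ y_{Mesa} = 38.375 − 0.25y_{Pike}.
Solving the two reaction functions simultaneously: (1 − (−0.5)(−0.25))y_{Pike} = 71.25 − 0.5·38.375, so 0.875y_{Pike} = 52.0625 and y_{Pike} = 59.5.
Then y_{Mesa} = 38.375 − 0.25·59.5 = 23.5.

59.5, 23.5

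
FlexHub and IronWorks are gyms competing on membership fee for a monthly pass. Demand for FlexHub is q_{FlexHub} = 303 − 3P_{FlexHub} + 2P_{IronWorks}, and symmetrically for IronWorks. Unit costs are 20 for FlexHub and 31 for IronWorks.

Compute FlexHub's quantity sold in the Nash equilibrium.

FlexHub's profit: π = (P_{FlexHub} − 20)(303 − 3P_{FlexHub} + 2P_{IronWorks}).
∂π/∂P_{FlexHub} = 363 − 6P_{FlexHub} + 2P_{IronWorks} = 0 ⇒ P_{FlexHub} = 60.5 + (1/3)P_{IronWorks}.
Similarly P_{IronWorks} = 66 + (1/3)P_{FlexHub}.
Plugging P_{IronWorks} into FlexHub's best response: P_{FlexHub} = 60.5 + (1/3)(66 + (1/3)P_{FlexHub}) ⇒ (8/9)P_{FlexHub} = 82.5, so P_{FlexHub} = 92.8125.
Then P_{IronWorks} = 66 + (1/3)·92.8125 = 96.9375.
q_{FlexHub} = 303 − 3·92.8125 + 2·96.9375 = 218.4375.

218.4375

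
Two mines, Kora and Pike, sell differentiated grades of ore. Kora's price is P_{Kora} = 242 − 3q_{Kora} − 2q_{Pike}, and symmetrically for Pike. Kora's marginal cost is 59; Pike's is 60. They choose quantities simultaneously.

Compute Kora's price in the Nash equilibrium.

Mine Kora's profit: π = q_{Kora}(242 − 3q_{Kora} − 2q_{Pike}) − 59q_{Kora}.
∂π/∂q_{Kora} = 183 − 6q_{Kora} − 2q_{Pike} = 0 ⇒ q_{Kora} = 30.5 − (1/3)q_{Pike}.
Similarly q_{Pike} = 91/3 − (1/3)q_{Kora}.
Solving the two reaction functions simultaneously: (1 − (−1/3)(−1/3))q_{Kora} = 30.5 − (1/3)·(91/3), so (8/9)q_{Kora} = 367/18 and q_{Kora} = 22.9375.
Then q_{Pike} = 91/3 − (1/3)·22.9375 = 22.6875.
P_{Kora} = 242 − 3·22.9375 − 2·22.6875 = 127.8125.

127.8125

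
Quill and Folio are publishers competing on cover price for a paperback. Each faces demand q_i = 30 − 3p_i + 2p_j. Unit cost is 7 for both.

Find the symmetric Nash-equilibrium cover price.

Quill's profit: π = (p_{Quill} − 7)(30 − 3p_{Quill} + 2p_{Folio}).
∂π/∂p_{Quill} = 51 − 6p_{Quill} + 2p_{Folio} = 0 ⇒ p_{Quill} = 8.5 + (1/3)p_{Folio}.
The game is symmetric, so in equilibrium p_{Folio} = p_{Quill}: the reaction function gives (2/3)p_{Quill} = 8.5, hence p_{Quill} = 12.75.

12.75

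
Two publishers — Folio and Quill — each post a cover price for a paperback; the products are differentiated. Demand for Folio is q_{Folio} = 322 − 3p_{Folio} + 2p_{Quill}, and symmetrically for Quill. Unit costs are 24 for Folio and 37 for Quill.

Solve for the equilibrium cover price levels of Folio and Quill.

Folio's profit: π = (p_{Folio} − 24)(322 − 3p_{Folio} + 2p_{Quill}).
∂π/∂p_{Folio} = 394 − 6p_{Folio} + 2p_{Quill} = 0 ⇒ p_{Folio} = 197/3 + (1/3)p_{Quill}.
Similarly p_{Quill} = 433/6 + (1/3)p_{Folio}.
Plugging p_{Quill} into Folio's best response: p_{Folio} = 197/3 + (1/3)(433/6 + (1/3)p_{Folio}) ⇒ (8/9)p_{Folio} = 1615/18, so p_{Folio} = 100.9375.
Then p_{Quill} = 433/6 + (1/3)·100.9375 = 105.8125.

100.9375, 105.8125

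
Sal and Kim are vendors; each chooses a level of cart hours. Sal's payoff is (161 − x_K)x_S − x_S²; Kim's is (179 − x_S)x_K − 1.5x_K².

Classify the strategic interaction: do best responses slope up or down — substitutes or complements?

Expanding Sal's payoff: 161x_S − x_Kx_S − x_S².
∂π/∂x_S = 161 − x_K − 2x_S = 0, so x_S = 80.5 − 0.5x_K.
The best-response slope dx_S/dx_K = −0.5 < 0: the reaction function is downward-sloping, so the choices are strategic substitutes.

strategic substitutes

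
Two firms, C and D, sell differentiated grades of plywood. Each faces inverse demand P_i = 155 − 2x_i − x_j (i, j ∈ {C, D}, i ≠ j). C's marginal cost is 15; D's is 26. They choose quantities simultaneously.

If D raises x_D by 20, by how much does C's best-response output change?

-5

Firm C's profit: π = x_C(155 − 2x_C − x_D) − 15x_C.
∂π/∂x_C = 140 − 4x_C − x_D = 0 ⇒ x_C = 35 − 0.25x_D.
The reaction-function slope is −0.25, so a 20-unit rise in x_D moves x_C by −0.25 × 20 = −5. C's best response falls — the actions are strategic substitutes.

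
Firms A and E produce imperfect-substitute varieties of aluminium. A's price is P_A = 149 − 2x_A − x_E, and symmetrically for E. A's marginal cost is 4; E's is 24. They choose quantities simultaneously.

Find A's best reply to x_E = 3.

Firm A's profit: π = x_A(149 − 2x_A − x_E) − 4x_A.
∂π/∂x_A = 145 − 4x_A − x_E = 0 ⇒ x_A = 36.25 − 0.25x_E.
At x_E = 3: x_A = 36.25 − 0.25·3 = 35.5.

35.5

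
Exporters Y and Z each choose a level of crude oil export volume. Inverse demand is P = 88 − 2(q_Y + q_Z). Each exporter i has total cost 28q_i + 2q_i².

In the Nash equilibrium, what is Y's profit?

144

Exporter Y's profit: π = q_Y(88 − 2(q_Y + q_Z)) − 28q_Y − 2q_Y².
∂π/∂q_Y = 60 − 8q_Y − 2q_Z = 0, so q_Y = 7.5 − 0.25q_Z.
Setting q_Y = q_Z in the reaction function: q_Y = 7.5 − 0.25q_Y, so q_Y = 7.5 / 1.25 = 6.
Price P = 88 − 2·12 = 64.
Y's profit: (64 − 28)·6 − 2(6)² = 144.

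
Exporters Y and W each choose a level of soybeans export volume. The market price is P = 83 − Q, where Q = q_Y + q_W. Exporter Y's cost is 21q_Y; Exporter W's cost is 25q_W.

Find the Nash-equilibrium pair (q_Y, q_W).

22, 18

Exporter Y's profit: π = q_Y(83 − (q_Y + q_W)) − 21q_Y.
∂π/∂q_Y = 62 − 2q_Y − q_W = 0, so q_Y = 31 − 0.5q_W.
By the same steps for W: q_W = 29 − 0.5q_Y.
Substituting the second reaction function into the first: q_Y = 31 − 0.5(29 − 0.5q_Y), which gives 0.75q_Y = 16.5 ⇒ q_Y = 22.
Then q_W = 29 − 0.5·22 = 18.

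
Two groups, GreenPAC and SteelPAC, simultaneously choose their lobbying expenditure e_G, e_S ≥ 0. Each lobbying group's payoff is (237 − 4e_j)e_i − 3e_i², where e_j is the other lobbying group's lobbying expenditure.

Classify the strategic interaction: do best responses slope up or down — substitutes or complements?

GreenPAC's payoff is (237 − 4e_S)e_G − 3e_G².
∂π/∂e_G = 237 − 4e_S − 6e_G = 0, so e_G = 39.5 − (2/3)e_S.
The best-response slope de_G/de_S = −2/3 < 0: the reaction function is downward-sloping, so the choices are strategic substitutes.

strategic substitutes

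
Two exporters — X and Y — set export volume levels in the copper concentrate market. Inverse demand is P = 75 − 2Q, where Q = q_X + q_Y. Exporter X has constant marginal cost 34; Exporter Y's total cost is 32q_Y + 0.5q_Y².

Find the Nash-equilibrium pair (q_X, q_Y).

7.4375, 5.625

Exporter X's profit: π = q_X(75 − 2(q_X + q_Y)) − 34q_X.
∂π/∂q_X = 41 − 4q_X − 2q_Y = 0, so q_X = 10.25 − 0.5q_Y.
For Y: ∂π/∂q_Y = 43 − 5q_Y − 2q_X = 0 ⇒ q_Y = 8.6 − 0.4q_X.
Solving the two reaction functions simultaneously: (1 − (−0.5)(−0.4))q_X = 10.25 − 0.5·8.6, so 0.8q_X = 5.95 and q_X = 7.4375.
Then q_Y = 8.6 − 0.4·7.4375 = 5.625.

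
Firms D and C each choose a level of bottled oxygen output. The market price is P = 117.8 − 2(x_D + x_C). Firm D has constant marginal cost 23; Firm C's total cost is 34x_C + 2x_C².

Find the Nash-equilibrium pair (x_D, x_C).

Firm D's profit: π = x_D(117.8 − 2(x_D + x_C)) − 23x_D.
∂π/∂x_D = 94.8 − 4x_D − 2x_C = 0, so x_D = 23.7 − 0.5x_C.
For C: ∂π/∂x_C = 83.8 − 8x_C − 2x_D = 0 ⇒ x_C = 10.475 − 0.25x_D.
Solving the two reaction functions simultaneously: (1 − (−0.5)(−0.25))x_D = 23.7 − 0.5·10.475, so 0.875x_D = 18.4625 and x_D = 21.1.
Then x_C = 10.475 − 0.25·21.1 = 5.2.

21.1, 5.2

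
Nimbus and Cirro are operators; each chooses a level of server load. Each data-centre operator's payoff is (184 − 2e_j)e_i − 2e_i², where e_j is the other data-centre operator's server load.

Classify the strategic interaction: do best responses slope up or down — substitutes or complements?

Nimbus's payoff is (184 − 2e_C)e_N − 2e_N².
∂π/∂e_N = 184 − 2e_C − 4e_N = 0, so e_N = 46 − 0.5e_C.
The best-response slope de_N/de_C = −0.5 < 0: the reaction function is downward-sloping, so the choices are strategic substitutes.

strategic substitutes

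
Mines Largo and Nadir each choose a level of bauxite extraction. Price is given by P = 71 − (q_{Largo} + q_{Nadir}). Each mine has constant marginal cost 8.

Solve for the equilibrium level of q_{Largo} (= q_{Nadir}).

Mine Largo's profit: π = q_{Largo}(71 − (q_{Largo} + q_{Nadir})) − 8q_{Largo}.
∂π/∂q_{Largo} = 63 − 2q_{Largo} − q_{Nadir} = 0, so q_{Largo} = 31.5 − 0.5q_{Nadir}.
The game is symmetric, so in equilibrium q_{Nadir} = q_{Largo}: the reaction function gives 1.5q_{Largo} = 31.5, hence q_{Largo} = 21.

21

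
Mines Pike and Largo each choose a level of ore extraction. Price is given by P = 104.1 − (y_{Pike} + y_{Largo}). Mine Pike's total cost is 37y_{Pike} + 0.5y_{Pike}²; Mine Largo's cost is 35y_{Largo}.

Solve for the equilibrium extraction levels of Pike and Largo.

Mine Pike's profit: π = y_{Pike}(104.1 − (y_{Pike} + y_{Largo})) − 37y_{Pike} − 0.5y_{Pike}².
∂π/∂y_{Pike} = 67.1 − 3y_{Pike} − y_{Largo} = 0, so y_{Pike} = 671/30 − (1/3)y_{Largo}.
For Largo: ∂π/∂y_{Largo} = 69.1 − 2y_{Largo} − y_{Pike} = 0 ⇒ y_{Largo} = 34.55 − 0.5y_{Pike}.
Substituting the second reaction function into the first: y_{Pike} = 671/30 − (1/3)(34.55 − 0.5y_{Pike}), which gives (5/6)y_{Pike} = 10.85 ⇒ y_{Pike} = 13.02.
Then y_{Largo} = 34.55 − 0.5·13.02 = 28.04.

13.02, 28.04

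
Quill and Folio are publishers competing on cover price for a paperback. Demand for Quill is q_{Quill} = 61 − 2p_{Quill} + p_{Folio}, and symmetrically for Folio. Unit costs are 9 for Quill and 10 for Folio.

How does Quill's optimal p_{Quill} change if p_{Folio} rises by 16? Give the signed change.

4

Quill's profit: π = (p_{Quill} − 9)(61 − 2p_{Quill} + p_{Folio}).
∂π/∂p_{Quill} = 79 − 4p_{Quill} + p_{Folio} = 0 ⇒ p_{Quill} = 19.75 + 0.25p_{Folio}.
The reaction-function slope is 0.25, so a 16-unit rise in p_{Folio} moves p_{Quill} by 0.25 × 16 = 4. Quill's best response rises — the actions are strategic complements.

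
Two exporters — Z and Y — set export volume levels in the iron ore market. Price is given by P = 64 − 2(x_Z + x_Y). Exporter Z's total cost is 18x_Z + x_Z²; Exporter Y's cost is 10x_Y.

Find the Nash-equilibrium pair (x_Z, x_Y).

Exporter Z's profit: π = x_Z(64 − 2(x_Z + x_Y)) − 18x_Z − x_Z².
∂π/∂x_Z = 46 − 6x_Z − 2x_Y = 0, so x_Z = 23/3 − (1/3)x_Y.
For Y: ∂π/∂x_Y = 54 − 4x_Y − 2x_Z = 0 ⇒ x_Y = 13.5 − 0.5x_Z.
Substituting the second reaction function into the first: x_Z = 23/3 − (1/3)(13.5 − 0.5x_Z), which gives (5/6)x_Z = 19/6 ⇒ x_Z = 3.8.
Then x_Y = 13.5 − 0.5·3.8 = 11.6.

3.8, 11.6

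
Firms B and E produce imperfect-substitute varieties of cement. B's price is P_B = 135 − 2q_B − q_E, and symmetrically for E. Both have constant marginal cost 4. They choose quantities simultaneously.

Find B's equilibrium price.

56.4

Firm B's profit: π = q_B(135 − 2q_B − q_E) − 4q_B.
∂π/∂q_B = 131 − 4q_B − q_E = 0 ⇒ q_B = 32.75 − 0.25q_E.
By symmetry q_E = q_B; substituting into the reaction function, 1.25q_B = 32.75 and q_B = 26.2.
P_B = 135 − 2·26.2 − 26.2 = 56.4.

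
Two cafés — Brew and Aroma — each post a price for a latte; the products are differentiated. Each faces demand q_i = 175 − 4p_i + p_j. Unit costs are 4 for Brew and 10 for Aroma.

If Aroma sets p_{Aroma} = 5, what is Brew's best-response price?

24.5

Brew's profit: π = (p_{Brew} − 4)(175 − 4p_{Brew} + p_{Aroma}).
∂π/∂p_{Brew} = 191 − 8p_{Brew} + p_{Aroma} = 0 ⇒ p_{Brew} = 23.875 + 0.125p_{Aroma}.
At p_{Aroma} = 5: p_{Brew} = 23.875 + 0.125·5 = 24.5.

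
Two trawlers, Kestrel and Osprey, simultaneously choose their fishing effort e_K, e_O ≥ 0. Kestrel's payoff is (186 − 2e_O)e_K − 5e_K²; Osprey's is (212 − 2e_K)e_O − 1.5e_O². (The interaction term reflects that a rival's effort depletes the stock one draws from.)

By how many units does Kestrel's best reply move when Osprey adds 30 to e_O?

Expanding Kestrel's payoff: 186e_K − 2e_Oe_K − 5e_K².
∂π/∂e_K = 186 − 2e_O − 10e_K = 0, so e_K = 18.6 − 0.2e_O.
The reaction-function slope is −0.2, so a 30-unit rise in e_O moves e_K by −0.2 × 30 = −6. Kestrel's best response falls — the actions are strategic substitutes.

-6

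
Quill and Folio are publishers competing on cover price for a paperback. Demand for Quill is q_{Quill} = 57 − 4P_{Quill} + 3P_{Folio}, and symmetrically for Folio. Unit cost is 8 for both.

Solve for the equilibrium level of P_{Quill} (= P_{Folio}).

Quill's profit: π = (P_{Quill} − 8)(57 − 4P_{Quill} + 3P_{Folio}).
∂π/∂P_{Quill} = 89 − 8P_{Quill} + 3P_{Folio} = 0 ⇒ P_{Quill} = 11.125 + 0.375P_{Folio}.
By symmetry P_{Folio} = P_{Quill}; substituting into the reaction function, 0.625P_{Quill} = 11.125 and P_{Quill} = 17.8.

17.8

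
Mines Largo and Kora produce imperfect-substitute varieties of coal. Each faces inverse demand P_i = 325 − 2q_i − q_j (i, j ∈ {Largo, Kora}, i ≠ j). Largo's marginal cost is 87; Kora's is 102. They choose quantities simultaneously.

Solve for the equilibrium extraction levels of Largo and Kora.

Mine Largo's profit: π = q_{Largo}(325 − 2q_{Largo} − q_{Kora}) − 87q_{Largo}.
∂π/∂q_{Largo} = 238 − 4q_{Largo} − q_{Kora} = 0 ⇒ q_{Largo} = 59.5 − 0.25q_{Kora}.
Similarly q_{Kora} = 55.75 − 0.25q_{Largo}.
Substituting the second reaction function into the first: q_{Largo} = 59.5 − 0.25(55.75 − 0.25q_{Largo}), which gives 0.9375q_{Largo} = 45.5625 ⇒ q_{Largo} = 48.6.
Then q_{Kora} = 55.75 − 0.25·48.6 = 43.6.

48.6, 43.6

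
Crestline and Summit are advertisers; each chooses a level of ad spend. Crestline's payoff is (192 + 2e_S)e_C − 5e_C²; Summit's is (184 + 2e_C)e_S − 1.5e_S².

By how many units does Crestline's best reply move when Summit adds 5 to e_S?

1

Expanding Crestline's payoff: 192e_C + 2e_Se_C − 5e_C².
∂π/∂e_C = 192 + 2e_S − 10e_C = 0, so e_C = 19.2 + 0.2e_S.
The reaction-function slope is 0.2, so a 5-unit rise in e_S moves e_C by 0.2 × 5 = 1. Crestline's best response rises — the actions are strategic complements.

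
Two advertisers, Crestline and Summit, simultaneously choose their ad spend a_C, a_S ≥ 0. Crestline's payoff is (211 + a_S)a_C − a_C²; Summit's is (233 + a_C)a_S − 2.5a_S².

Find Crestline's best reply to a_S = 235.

223

Expanding Crestline's payoff: 211a_C + a_Sa_C − a_C².
∂π/∂a_C = 211 + a_S − 2a_C = 0, so a_C = 105.5 + 0.5a_S.
At a_S = 235: a_C = 105.5 + 0.5·235 = 223.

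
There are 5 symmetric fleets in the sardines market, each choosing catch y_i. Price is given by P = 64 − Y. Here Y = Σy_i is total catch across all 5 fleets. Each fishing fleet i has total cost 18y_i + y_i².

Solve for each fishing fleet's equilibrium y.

5.75

A representative fishing fleet's profit is π_i = y_i(64 − Y) − 18y_i − y_i², with Y = y_i + Σ_{j≠i} y_j.
First-order condition: 46 − 4y_i − Σ_{j≠i} y_j = 0.
Imposing symmetry (y_j = y for all j) turns Σ_{j≠i} y_j into 4y, so 46 = 8y and y = 5.75.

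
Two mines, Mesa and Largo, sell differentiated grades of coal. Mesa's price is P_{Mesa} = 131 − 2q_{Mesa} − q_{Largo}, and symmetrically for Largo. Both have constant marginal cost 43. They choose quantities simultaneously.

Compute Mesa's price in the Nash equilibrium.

Mine Mesa's profit: π = q_{Mesa}(131 − 2q_{Mesa} − q_{Largo}) − 43q_{Mesa}.
∂π/∂q_{Mesa} = 88 − 4q_{Mesa} − q_{Largo} = 0 ⇒ q_{Mesa} = 22 − 0.25q_{Largo}.
The game is symmetric, so in equilibrium q_{Largo} = q_{Mesa}: the reaction function gives 1.25q_{Mesa} = 22, hence q_{Mesa} = 17.6.
P_{Mesa} = 131 − 2·17.6 − 17.6 = 78.2.

78.2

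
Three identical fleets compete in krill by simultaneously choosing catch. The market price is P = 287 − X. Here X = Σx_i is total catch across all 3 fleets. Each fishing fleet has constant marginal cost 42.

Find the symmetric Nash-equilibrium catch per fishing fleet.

61.25

A representative fishing fleet's profit is π_i = x_i(287 − X) − 42x_i, with X = x_i + Σ_{j≠i} x_j.
First-order condition: 245 − 2x_i − Σ_{j≠i} x_j = 0.
Imposing symmetry (x_j = x for all j) turns Σ_{j≠i} x_j into 2x, so 245 = 4x and x = 61.25.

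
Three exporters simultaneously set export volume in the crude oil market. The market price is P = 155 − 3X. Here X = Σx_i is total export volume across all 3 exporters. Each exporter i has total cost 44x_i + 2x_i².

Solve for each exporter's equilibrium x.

A representative exporter's profit is π_i = x_i(155 − 3X) − 44x_i − 2x_i², with X = x_i + Σ_{j≠i} x_j.
First-order condition: 111 − 10x_i − 3Σ_{j≠i} x_j = 0.
With identical exporters, set every x_j = x: then 111 − 10x − 6x = 0, i.e. x = 111/16 = 6.9375.

6.9375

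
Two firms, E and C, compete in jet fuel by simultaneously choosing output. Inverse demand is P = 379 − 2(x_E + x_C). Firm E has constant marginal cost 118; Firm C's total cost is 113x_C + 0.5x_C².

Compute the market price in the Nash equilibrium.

214.625

Firm E's profit: π = x_E(379 − 2(x_E + x_C)) − 118x_E.
∂π/∂x_E = 261 − 4x_E − 2x_C = 0, so x_E = 65.25 − 0.5x_C.
For C: ∂π/∂x_C = 266 − 5x_C − 2x_E = 0 ⇒ x_C = 53.2 − 0.4x_E.
Substituting the second reaction function into the first: x_E = 65.25 − 0.5(53.2 − 0.4x_E), which gives 0.8x_E = 38.65 ⇒ x_E = 48.3125.
Then x_C = 53.2 − 0.4·48.3125 = 33.875.
Equilibrium price: P = 379 − 2·82.1875 = 214.625.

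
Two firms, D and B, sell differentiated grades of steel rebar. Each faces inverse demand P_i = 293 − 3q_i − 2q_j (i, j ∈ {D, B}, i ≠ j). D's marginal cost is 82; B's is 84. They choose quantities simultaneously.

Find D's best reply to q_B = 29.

Firm D's profit: π = q_D(293 − 3q_D − 2q_B) − 82q_D.
∂π/∂q_D = 211 − 6q_D − 2q_B = 0 ⇒ q_D = 211/6 − (1/3)q_B.
At q_B = 29: q_D = 211/6 − (1/3)·29 = 25.5.

25.5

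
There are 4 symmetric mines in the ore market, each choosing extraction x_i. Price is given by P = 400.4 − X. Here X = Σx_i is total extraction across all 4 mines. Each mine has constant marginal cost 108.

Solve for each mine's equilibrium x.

58.48

A representative mine's profit is π_i = x_i(400.4 − X) − 108x_i, with X = x_i + Σ_{j≠i} x_j.
First-order condition: 292.4 − 2x_i − Σ_{j≠i} x_j = 0.
With identical mines, set every x_j = x: then 292.4 − 2x − 3x = 0, i.e. x = 292.4/5 = 58.48.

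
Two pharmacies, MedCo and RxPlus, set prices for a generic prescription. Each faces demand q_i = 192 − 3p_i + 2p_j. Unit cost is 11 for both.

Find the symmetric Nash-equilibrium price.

56.25

MedCo's profit: π = (p_{MedCo} − 11)(192 − 3p_{MedCo} + 2p_{RxPlus}).
∂π/∂p_{MedCo} = 225 − 6p_{MedCo} + 2p_{RxPlus} = 0 ⇒ p_{MedCo} = 37.5 + (1/3)p_{RxPlus}.
By symmetry p_{RxPlus} = p_{MedCo}; substituting into the reaction function, (2/3)p_{MedCo} = 37.5 and p_{MedCo} = 56.25.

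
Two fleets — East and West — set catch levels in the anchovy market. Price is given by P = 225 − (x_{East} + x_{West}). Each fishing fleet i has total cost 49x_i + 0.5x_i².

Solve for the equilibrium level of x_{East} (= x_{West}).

Fishing fleet East's profit: π = x_{East}(225 − (x_{East} + x_{West})) − 49x_{East} − 0.5x_{East}².
∂π/∂x_{East} = 176 − 3x_{East} − x_{West} = 0, so x_{East} = 176/3 − (1/3)x_{West}.
By symmetry x_{West} = x_{East}; substituting into the reaction function, (4/3)x_{East} = 176/3 and x_{East} = 44.

44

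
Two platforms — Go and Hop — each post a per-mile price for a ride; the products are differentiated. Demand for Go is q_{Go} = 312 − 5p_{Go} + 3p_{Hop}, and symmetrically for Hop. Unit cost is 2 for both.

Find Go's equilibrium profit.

Go's profit: π = (p_{Go} − 2)(312 − 5p_{Go} + 3p_{Hop}).
∂π/∂p_{Go} = 322 − 10p_{Go} + 3p_{Hop} = 0 ⇒ p_{Go} = 32.2 + 0.3p_{Hop}.
Setting p_{Go} = p_{Hop} in the reaction function: p_{Go} = 32.2 + 0.3p_{Go}, so p_{Go} = 32.2 / 0.7 = 46.
q_{Go} = 312 − 5·46 + 3·46 = 220.
Profit = (46 − 2)·220 = 9680.

9680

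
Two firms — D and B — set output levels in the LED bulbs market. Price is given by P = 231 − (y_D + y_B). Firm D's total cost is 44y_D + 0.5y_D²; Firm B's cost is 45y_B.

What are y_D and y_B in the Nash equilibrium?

Firm D's profit: π = y_D(231 − (y_D + y_B)) − 44y_D − 0.5y_D².
∂π/∂y_D = 187 − 3y_D − y_B = 0, so y_D = 187/3 − (1/3)y_B.
For B: ∂π/∂y_B = 186 − 2y_B − y_D = 0 ⇒ y_B = 93 − 0.5y_D.
Solving the two reaction functions simultaneously: (1 − (−1/3)(−0.5))y_D = 187/3 − (1/3)·93, so (5/6)y_D = 94/3 and y_D = 37.6.
Then y_B = 93 − 0.5·37.6 = 74.2.

37.6, 74.2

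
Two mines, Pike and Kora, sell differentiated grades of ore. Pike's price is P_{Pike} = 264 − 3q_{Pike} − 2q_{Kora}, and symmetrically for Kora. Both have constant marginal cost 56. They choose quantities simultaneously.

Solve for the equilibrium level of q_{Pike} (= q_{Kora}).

Mine Pike's profit: π = q_{Pike}(264 − 3q_{Pike} − 2q_{Kora}) − 56q_{Pike}.
∂π/∂q_{Pike} = 208 − 6q_{Pike} − 2q_{Kora} = 0 ⇒ q_{Pike} = 104/3 − (1/3)q_{Kora}.
Setting q_{Pike} = q_{Kora} in the reaction function: q_{Pike} = 104/3 − (1/3)q_{Pike}, so q_{Pike} = (104/3) / (4/3) = 26.

26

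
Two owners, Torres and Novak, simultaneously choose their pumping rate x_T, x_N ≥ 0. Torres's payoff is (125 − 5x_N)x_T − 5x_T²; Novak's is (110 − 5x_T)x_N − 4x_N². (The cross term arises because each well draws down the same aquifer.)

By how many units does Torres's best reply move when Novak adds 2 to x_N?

Expanding Torres's payoff: 125x_T − 5x_Nx_T − 5x_T².
∂π/∂x_T = 125 − 5x_N − 10x_T = 0, so x_T = 12.5 − 0.5x_N.
The reaction-function slope is −0.5, so a 2-unit rise in x_N moves x_T by −0.5 × 2 = −1. Torres's best response falls — the actions are strategic substitutes.

-1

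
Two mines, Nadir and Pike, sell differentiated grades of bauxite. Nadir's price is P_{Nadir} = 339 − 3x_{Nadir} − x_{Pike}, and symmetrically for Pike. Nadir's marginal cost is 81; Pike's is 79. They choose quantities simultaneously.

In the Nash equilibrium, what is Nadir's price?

Mine Nadir's profit: π = x_{Nadir}(339 − 3x_{Nadir} − x_{Pike}) − 81x_{Nadir}.
∂π/∂x_{Nadir} = 258 − 6x_{Nadir} − x_{Pike} = 0 ⇒ x_{Nadir} = 43 − (1/6)x_{Pike}.
Similarly x_{Pike} = 130/3 − (1/6)x_{Nadir}.
Plugging x_{Pike} into Nadir's best response: x_{Nadir} = 43 − (1/6)(130/3 − (1/6)x_{Nadir}) ⇒ (35/36)x_{Nadir} = 322/9, so x_{Nadir} = 36.8.
Then x_{Pike} = 130/3 − (1/6)·36.8 = 37.2.
P_{Nadir} = 339 − 3·36.8 − 37.2 = 191.4.

191.4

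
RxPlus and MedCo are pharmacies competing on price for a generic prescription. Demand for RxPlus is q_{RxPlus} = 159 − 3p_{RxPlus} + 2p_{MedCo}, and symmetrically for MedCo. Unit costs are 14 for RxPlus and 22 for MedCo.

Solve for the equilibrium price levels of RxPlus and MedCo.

51.75, 54.75

RxPlus's profit: π = (p_{RxPlus} − 14)(159 − 3p_{RxPlus} + 2p_{MedCo}).
∂π/∂p_{RxPlus} = 201 − 6p_{RxPlus} + 2p_{MedCo} = 0 ⇒ p_{RxPlus} = 33.5 + (1/3)p_{MedCo}.
Similarly p_{MedCo} = 37.5 + (1/3)p_{RxPlus}.
Plugging p_{MedCo} into RxPlus's best response: p_{RxPlus} = 33.5 + (1/3)(37.5 + (1/3)p_{RxPlus}) ⇒ (8/9)p_{RxPlus} = 46, so p_{RxPlus} = 51.75.
Then p_{MedCo} = 37.5 + (1/3)·51.75 = 54.75.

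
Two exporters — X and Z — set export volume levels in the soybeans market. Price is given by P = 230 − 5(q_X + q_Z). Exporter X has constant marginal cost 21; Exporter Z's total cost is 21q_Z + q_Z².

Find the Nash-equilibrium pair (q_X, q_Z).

15.4, 11

Exporter X's profit: π = q_X(230 − 5(q_X + q_Z)) − 21q_X.
∂π/∂q_X = 209 − 10q_X − 5q_Z = 0, so q_X = 20.9 − 0.5q_Z.
For Z: ∂π/∂q_Z = 209 − 12q_Z − 5q_X = 0 ⇒ q_Z = 209/12 − (5/12)q_X.
Substituting the second reaction function into the first: q_X = 20.9 − 0.5(209/12 − (5/12)q_X), which gives (19/24)q_X = 1463/120 ⇒ q_X = 15.4.
Then q_Z = 209/12 − (5/12)·15.4 = 11.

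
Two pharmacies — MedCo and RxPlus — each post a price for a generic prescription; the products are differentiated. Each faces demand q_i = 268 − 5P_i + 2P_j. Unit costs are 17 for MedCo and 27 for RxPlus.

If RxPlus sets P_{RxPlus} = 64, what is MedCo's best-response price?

MedCo's profit: π = (P_{MedCo} − 17)(268 − 5P_{MedCo} + 2P_{RxPlus}).
∂π/∂P_{MedCo} = 353 − 10P_{MedCo} + 2P_{RxPlus} = 0 ⇒ P_{MedCo} = 35.3 + 0.2P_{RxPlus}.
At P_{RxPlus} = 64: P_{MedCo} = 35.3 + 0.2·64 = 48.1.

48.1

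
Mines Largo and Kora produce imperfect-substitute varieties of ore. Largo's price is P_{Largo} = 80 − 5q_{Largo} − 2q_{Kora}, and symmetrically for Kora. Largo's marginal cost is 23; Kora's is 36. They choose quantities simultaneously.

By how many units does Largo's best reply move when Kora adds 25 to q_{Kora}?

-5

Mine Largo's profit: π = q_{Largo}(80 − 5q_{Largo} − 2q_{Kora}) − 23q_{Largo}.
∂π/∂q_{Largo} = 57 − 10q_{Largo} − 2q_{Kora} = 0 ⇒ q_{Largo} = 5.7 − 0.2q_{Kora}.
The reaction-function slope is −0.2, so a 25-unit rise in q_{Kora} moves q_{Largo} by −0.2 × 25 = −5. Largo's best response falls — the actions are strategic substitutes.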